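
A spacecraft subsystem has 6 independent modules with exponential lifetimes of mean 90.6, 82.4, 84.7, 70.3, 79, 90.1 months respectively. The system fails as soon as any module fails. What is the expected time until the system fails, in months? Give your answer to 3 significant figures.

13.7

The first failure time is exponential with rate Σλ_i = 1/90.6 + 1/82.4 + 1/84.7 + 1/70.3 + 1/79 + 1/90.1 = 0.0729616 per month.
E[min] = 1/Σλ = 1/0.0729616 = 13.7058 months.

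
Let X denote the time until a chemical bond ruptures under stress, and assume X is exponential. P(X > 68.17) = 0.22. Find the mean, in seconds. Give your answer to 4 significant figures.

45.02

e^(−λ·68.17) = 0.22 ⇒ λ = −ln(0.22)/68.17 = 0.0222111.
Mean = 1/λ = 45.0226 seconds.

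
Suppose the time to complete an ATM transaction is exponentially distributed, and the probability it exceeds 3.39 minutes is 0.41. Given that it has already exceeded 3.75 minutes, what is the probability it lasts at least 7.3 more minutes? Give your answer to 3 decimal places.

From e^(−λ·3.39) = 0.41, λ = −ln(0.41)/3.39 = 0.263008.
Memoryless: P(X > 3.75+7.3 | X > 3.75) = P(X > 7.3) = e^(−0.263008·7.3) ≈ 0.147.

0.147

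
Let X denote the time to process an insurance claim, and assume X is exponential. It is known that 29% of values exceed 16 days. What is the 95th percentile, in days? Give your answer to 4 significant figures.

38.72

e^(−λ·16) = 0.29 ⇒ λ = −ln(0.29)/16 = 0.0773671.
95th percentile: 1 − e^(−λt) = 0.95, t = −ln(0.05)/λ = 38.721 days.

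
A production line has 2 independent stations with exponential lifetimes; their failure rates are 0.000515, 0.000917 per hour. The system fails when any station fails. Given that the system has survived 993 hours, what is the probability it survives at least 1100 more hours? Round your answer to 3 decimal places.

0.207

Time to first failure ~ Exp(Σλ) with Σλ = 0.001432.
By memorylessness, P(T > 993+1100 | T > 993) = P(T > 1100) = e^(−0.001432·1100) ≈ 0.207.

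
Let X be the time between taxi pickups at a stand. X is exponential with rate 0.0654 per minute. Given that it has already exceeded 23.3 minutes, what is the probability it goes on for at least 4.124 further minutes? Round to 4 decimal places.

By the memoryless property, P(X > 23.3+4.124 | X > 23.3) = P(X > 4.124).
P(X > 4.124) = e^(−0.26971) ≈ 0.7636.

0.7636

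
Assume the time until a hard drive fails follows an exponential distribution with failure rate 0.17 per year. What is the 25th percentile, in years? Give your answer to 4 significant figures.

Set 1 − e^(−λt) = 0.25, so t = −ln(0.75)/λ = 0.28768/0.17 ≈ 1.69225 years.

1.692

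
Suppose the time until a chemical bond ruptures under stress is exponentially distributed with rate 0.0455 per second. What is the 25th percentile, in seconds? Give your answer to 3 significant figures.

6.32

Set 1 − e^(−λt) = 0.25, so t = −ln(0.75)/λ = 0.28768/0.0455 ≈ 6.32268 seconds.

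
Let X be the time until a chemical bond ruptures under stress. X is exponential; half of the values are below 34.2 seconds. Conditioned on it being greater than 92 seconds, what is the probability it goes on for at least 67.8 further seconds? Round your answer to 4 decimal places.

0.2531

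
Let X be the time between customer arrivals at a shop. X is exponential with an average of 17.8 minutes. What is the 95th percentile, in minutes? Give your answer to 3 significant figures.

The rate is λ = 1/17.8 = 0.0561798 per minute.
Set 1 − e^(−λt) = 0.95, so t = −ln(0.05)/λ = 2.9957/0.0561798 ≈ 53.324 minutes.

53.3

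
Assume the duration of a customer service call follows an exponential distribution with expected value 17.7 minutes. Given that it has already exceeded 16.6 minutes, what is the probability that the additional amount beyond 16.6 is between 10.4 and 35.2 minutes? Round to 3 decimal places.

The rate is λ = 1/17.7 = 0.0564972 per minute.
Memoryless: the residual past 16.6 is again Exp(λ).
P(10.4 < residual < 35.2) = e^(−λ·10.4) − e^(−λ·35.2) = 0.55568 − 0.13687 ≈ 0.419.

0.419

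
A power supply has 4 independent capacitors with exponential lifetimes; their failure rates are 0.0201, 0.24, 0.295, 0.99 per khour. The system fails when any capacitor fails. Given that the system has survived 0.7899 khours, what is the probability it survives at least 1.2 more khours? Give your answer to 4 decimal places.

0.1566

Time to first failure ~ Exp(Σλ) with Σλ = 1.5451.
By memorylessness, P(T > 0.7899+1.2 | T > 0.7899) = P(T > 1.2) = e^(−1.5451·1.2) ≈ 0.1566.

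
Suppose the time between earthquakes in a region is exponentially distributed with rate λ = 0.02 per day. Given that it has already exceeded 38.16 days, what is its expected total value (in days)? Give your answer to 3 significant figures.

By memorylessness, E[X | X > 38.16] = 38.16 + 1/λ = 38.16 + 50 = 88.16 days.

88.2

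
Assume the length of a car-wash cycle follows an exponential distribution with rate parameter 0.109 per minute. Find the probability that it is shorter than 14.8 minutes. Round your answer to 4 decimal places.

P(X ≤ 14.8) = 1 − e^(−λ·14.8) = 1 − e^(−1.6132) ≈ 0.8008.

0.8008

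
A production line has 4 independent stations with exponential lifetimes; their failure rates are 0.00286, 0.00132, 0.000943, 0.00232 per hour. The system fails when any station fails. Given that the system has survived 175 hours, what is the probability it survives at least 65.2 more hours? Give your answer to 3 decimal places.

Time to first failure ~ Exp(Σλ) with Σλ = 0.007443.
By memorylessness, P(T > 175+65.2 | T > 175) = P(T > 65.2) = e^(−0.007443·65.2) ≈ 0.616.

0.616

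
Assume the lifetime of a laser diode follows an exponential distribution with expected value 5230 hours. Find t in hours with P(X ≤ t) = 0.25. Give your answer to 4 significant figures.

1505

The rate is λ = 1/5230 = 0.000191205 per hour.
Set 1 − e^(−λt) = 0.25, so t = −ln(0.75)/λ = 0.28768/0.000191205 ≈ 1504.58 hours.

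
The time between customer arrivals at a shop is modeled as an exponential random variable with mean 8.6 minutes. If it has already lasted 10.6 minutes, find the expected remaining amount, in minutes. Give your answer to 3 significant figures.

8.60

The rate is λ = 1/8.6 = 0.116279 per minute.
By memorylessness, the remaining amount past any threshold is again Exp(λ) with mean 1/λ = 8.6 minutes.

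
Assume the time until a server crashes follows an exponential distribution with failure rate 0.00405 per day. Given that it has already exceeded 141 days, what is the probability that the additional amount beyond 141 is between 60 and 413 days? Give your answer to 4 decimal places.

Memoryless: the residual past 141 is again Exp(λ).
P(60 < residual < 413) = e^(−λ·60) − e^(−λ·413) = 0.78427 − 0.18775 ≈ 0.5965.

0.5965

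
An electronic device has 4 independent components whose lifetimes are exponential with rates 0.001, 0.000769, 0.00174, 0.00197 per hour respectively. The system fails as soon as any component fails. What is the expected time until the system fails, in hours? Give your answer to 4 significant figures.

The time to first failure is exponential with rate Σλ = 0.001 + 0.000769 + 0.00174 + 0.00197 = 0.005479.
E[min] = 1/Σλ = 1/0.005479 = 182.515 hours.

182.5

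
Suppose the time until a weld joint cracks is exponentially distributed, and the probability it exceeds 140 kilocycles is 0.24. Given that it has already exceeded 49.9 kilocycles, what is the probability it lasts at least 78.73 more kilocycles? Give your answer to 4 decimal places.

0.4482

From e^(−λ·140) = 0.24, λ = −ln(0.24)/140 = 0.0101937.
Memoryless: P(X > 49.9+78.73 | X > 49.9) = P(X > 78.73) = e^(−0.0101937·78.73) ≈ 0.4482.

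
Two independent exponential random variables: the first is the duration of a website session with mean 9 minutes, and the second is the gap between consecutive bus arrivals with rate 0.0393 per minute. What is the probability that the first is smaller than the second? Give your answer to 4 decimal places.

0.7387

λ_1 = 1/9 = 0.111111, λ_2 = 0.0393.
For independent exponentials, P(the first < the second) = λ_1/(λ_1+λ_2) = 0.111111/0.150411 ≈ 0.7387.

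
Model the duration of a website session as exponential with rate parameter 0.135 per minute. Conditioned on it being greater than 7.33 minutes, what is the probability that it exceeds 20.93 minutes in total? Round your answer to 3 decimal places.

0.159

P(X > s+t | X > s) = e^(−λ(s+t))/e^(−λs) = e^(−λt), independent of s = 7.33.
P(X > 13.6) = e^(−1.836) ≈ 0.159.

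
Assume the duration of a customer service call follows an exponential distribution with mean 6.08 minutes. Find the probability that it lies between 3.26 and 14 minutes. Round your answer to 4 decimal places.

The rate is λ = 1/6.08 = 0.164474 per minute.
P(3.26 < X < 14) = e^(−λ·3.26) − e^(−λ·14) = 0.58498 − 0.10000 ≈ 0.4850.

0.4850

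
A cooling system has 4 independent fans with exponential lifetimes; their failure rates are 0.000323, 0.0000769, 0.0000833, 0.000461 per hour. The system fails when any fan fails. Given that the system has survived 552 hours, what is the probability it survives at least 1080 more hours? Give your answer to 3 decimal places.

0.361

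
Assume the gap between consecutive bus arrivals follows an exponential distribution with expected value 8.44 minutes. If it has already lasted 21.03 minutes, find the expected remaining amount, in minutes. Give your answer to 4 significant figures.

8.440

The rate is λ = 1/8.44 = 0.118483 per minute.
By memorylessness, the remaining amount past any threshold is again Exp(λ) with mean 1/λ = 8.44 minutes.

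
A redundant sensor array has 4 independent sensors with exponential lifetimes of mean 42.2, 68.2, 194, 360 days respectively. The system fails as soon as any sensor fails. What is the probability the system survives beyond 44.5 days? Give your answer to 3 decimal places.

The first failure time is exponential with rate Σλ_i = 1/42.2 + 1/68.2 + 1/194 + 1/360 = 0.0462919 per day.
P(min > 44.5) = e^(−0.0462919·44.5) = e^(−2.06) ≈ 0.127.

0.127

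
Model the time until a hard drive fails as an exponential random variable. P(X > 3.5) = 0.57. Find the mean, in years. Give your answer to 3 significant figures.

e^(−λ·3.5) = 0.57 ⇒ λ = −ln(0.57)/3.5 = 0.160605.
Mean = 1/λ = 6.22644 years.

6.23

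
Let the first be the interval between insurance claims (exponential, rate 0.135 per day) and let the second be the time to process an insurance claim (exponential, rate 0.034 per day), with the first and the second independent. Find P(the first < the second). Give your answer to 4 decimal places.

0.7988

λ_1 = 0.135, λ_2 = 0.034.
For independent exponentials, P(the first < the second) = λ_1/(λ_1+λ_2) = 0.135/0.169 ≈ 0.7988.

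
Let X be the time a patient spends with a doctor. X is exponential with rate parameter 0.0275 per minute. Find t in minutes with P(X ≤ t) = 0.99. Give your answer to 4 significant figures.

Set 1 − e^(−λt) = 0.99, so t = −ln(0.01)/λ = 4.6052/0.0275 ≈ 167.461 minutes.

167.5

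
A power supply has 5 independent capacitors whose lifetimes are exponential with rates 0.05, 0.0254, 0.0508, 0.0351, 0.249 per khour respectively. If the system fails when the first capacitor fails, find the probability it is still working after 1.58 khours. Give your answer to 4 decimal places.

The time to first failure is exponential with rate Σλ = 0.05 + 0.0254 + 0.0508 + 0.0351 + 0.249 = 0.4103.
P(min > 1.58) = e^(−0.4103·1.58) = e^(−0.64827) ≈ 0.5229.

0.5229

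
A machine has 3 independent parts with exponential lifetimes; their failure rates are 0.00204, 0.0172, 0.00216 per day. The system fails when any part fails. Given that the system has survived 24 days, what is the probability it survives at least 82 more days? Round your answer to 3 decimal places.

Time to first failure ~ Exp(Σλ) with Σλ = 0.0214.
By memorylessness, P(T > 24+82 | T > 24) = P(T > 82) = e^(−0.0214·82) ≈ 0.173.

0.173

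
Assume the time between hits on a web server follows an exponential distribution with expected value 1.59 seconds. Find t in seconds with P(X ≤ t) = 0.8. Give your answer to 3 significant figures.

2.56

The rate is λ = 1/1.59 = 0.628931 per second.
Set 1 − e^(−λt) = 0.8, so t = −ln(0.2)/λ = 1.6094/0.628931 ≈ 2.55901 seconds.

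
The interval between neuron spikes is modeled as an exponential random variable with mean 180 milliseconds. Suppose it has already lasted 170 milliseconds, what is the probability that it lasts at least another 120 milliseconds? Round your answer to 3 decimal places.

The rate is λ = 1/180 = 0.00555556 per millisecond.
The exponential is memoryless, so the remaining time is again Exp(λ): the condition X > 170 is irrelevant.
P(X > 120) = e^(−0.66667) ≈ 0.513.

0.513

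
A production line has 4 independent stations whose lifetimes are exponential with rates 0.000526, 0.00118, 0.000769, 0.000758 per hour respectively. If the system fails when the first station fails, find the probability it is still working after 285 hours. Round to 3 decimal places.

The time to first failure is exponential with rate Σλ = 0.000526 + 0.00118 + 0.000769 + 0.000758 = 0.003233.
P(min > 285) = e^(−0.003233·285) = e^(−0.92141) ≈ 0.398.

0.398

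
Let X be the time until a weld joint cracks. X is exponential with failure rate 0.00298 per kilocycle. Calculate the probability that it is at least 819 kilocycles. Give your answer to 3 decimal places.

P(X > 819) = e^(−λ·819) = e^(−2.4406) ≈ 0.087.

0.087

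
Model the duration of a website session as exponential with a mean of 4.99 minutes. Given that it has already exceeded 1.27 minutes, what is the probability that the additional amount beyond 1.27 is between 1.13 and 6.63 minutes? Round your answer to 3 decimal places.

0.533

The rate is λ = 1/4.99 = 0.200401 per minute.
Memoryless: the residual past 1.27 is again Exp(λ).
P(1.13 < residual < 6.63) = e^(−λ·1.13) − e^(−λ·6.63) = 0.79736 − 0.26483 ≈ 0.533.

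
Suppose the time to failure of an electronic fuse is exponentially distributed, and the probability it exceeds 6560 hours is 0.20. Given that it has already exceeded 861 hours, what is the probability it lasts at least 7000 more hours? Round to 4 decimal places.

From e^(−λ·6560) = 0.20, λ = −ln(0.20)/6560 = 0.000245341.
Memoryless: P(X > 861+7000 | X > 861) = P(X > 7000) = e^(−0.000245341·7000) ≈ 0.1795.

0.1795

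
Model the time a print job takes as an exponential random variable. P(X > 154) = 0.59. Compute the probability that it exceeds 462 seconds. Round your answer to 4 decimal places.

0.2054

e^(−λ·154) = 0.59 ⇒ λ = −ln(0.59)/154 = 0.00342619.
P(X > 462) = e^(−0.00342619·462) = e^(−1.5829) ≈ 0.2054.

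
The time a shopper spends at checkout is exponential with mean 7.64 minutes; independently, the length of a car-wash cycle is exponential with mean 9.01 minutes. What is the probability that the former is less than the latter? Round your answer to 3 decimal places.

0.541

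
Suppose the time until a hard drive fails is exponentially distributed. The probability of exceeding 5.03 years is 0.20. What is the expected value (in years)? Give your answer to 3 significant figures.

3.13

e^(−λ·5.03) = 0.20 ⇒ λ = −ln(0.20)/5.03 = 0.319968.
Mean = 1/λ = 3.12531 years.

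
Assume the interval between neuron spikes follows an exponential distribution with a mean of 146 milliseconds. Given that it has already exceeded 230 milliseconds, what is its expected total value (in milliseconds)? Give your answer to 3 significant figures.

The rate is λ = 1/146 = 0.00684932 per millisecond.
By memorylessness, E[X | X > 230] = 230 + 1/λ = 230 + 146 = 376 milliseconds.

376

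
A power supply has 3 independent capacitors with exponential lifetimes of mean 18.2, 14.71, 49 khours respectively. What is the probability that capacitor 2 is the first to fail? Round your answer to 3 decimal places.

0.474

Rates: λ_i = 1/mean_i → 0.0549451, 0.067981, 0.0204082; Σλ = 0.143334.
P(capacitor 2 first) = λ_2/Σλ = 0.067981/0.143334 ≈ 0.474.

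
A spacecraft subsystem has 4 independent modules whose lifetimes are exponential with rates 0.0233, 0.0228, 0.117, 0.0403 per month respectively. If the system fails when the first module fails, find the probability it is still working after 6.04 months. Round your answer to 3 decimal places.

0.293

The time to first failure is exponential with rate Σλ = 0.0233 + 0.0228 + 0.117 + 0.0403 = 0.2034.
P(min > 6.04) = e^(−0.2034·6.04) = e^(−1.2285) ≈ 0.293.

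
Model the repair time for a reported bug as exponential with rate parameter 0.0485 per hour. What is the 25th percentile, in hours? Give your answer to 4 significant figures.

5.932

Set 1 − e^(−λt) = 0.25, so t = −ln(0.75)/λ = 0.28768/0.0485 ≈ 5.93159 hours.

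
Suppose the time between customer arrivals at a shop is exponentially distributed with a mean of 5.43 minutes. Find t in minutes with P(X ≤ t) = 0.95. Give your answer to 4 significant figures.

16.27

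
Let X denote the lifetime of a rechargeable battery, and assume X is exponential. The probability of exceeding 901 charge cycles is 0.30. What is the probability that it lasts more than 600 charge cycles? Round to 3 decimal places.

e^(−λ·901) = 0.30 ⇒ λ = −ln(0.30)/901 = 0.00133626.
P(X > 600) = e^(−0.00133626·600) = e^(−0.80176) ≈ 0.449.

0.449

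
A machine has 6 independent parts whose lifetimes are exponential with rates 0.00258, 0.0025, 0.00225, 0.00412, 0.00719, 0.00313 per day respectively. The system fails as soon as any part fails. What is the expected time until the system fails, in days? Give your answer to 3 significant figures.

45.9

The time to first failure is exponential with rate Σλ = 0.00258 + 0.0025 + 0.00225 + 0.00412 + 0.00719 + 0.00313 = 0.02177.
E[min] = 1/Σλ = 1/0.02177 = 45.9348 days.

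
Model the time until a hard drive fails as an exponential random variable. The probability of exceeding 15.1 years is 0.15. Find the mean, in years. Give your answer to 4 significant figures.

7.959

e^(−λ·15.1) = 0.15 ⇒ λ = −ln(0.15)/15.1 = 0.125637.
Mean = 1/λ = 7.95943 years.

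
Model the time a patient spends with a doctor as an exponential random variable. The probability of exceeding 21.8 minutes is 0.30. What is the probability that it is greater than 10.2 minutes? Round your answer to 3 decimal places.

0.569

e^(−λ·21.8) = 0.30 ⇒ λ = −ln(0.30)/21.8 = 0.0552281.
P(X > 10.2) = e^(−0.0552281·10.2) = e^(−0.56333) ≈ 0.569.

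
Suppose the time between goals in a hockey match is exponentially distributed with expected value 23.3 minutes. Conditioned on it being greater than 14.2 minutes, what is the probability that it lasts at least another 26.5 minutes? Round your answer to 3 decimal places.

0.321

The rate is λ = 1/23.3 = 0.0429185 per minute.
P(X > s+t | X > s) = e^(−λ(s+t))/e^(−λs) = e^(−λt), independent of s = 14.2.
P(X > 26.5) = e^(−1.1373) ≈ 0.321.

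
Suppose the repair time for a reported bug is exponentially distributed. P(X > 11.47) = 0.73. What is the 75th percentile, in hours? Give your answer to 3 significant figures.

50.5

e^(−λ·11.47) = 0.73 ⇒ λ = −ln(0.73)/11.47 = 0.0274377.
75th percentile: 1 − e^(−λt) = 0.75, t = −ln(0.25)/λ = 50.5251 hours.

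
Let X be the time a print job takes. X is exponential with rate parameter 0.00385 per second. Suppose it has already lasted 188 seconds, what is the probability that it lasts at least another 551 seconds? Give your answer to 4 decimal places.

0.1199

The exponential is memoryless, so the remaining time is again Exp(λ): the condition X > 188 is irrelevant.
P(X > 551) = e^(−2.1214) ≈ 0.1199.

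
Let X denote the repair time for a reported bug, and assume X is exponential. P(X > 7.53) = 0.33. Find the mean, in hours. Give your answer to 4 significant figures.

e^(−λ·7.53) = 0.33 ⇒ λ = −ln(0.33)/7.53 = 0.147233.
Mean = 1/λ = 6.79197 hours.

6.792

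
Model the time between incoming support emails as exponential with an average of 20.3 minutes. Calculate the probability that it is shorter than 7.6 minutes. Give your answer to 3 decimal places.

0.312

The rate is λ = 1/20.3 = 0.0492611 per minute.
P(X ≤ 7.6) = 1 − e^(−λ·7.6) = 1 − e^(−0.37438) ≈ 0.312.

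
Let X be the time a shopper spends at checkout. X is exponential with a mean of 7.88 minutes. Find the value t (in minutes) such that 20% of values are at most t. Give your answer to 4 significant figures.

1.758

The rate is λ = 1/7.88 = 0.126904 per minute.
Set 1 − e^(−λt) = 0.2, so t = −ln(0.8)/λ = 0.22314/0.126904 ≈ 1.75837 minutes.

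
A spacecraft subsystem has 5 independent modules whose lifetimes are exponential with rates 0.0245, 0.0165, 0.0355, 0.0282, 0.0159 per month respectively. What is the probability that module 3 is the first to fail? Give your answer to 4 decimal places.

The time to first failure is exponential with rate Σλ = 0.0245 + 0.0165 + 0.0355 + 0.0282 + 0.0159 = 0.1206.
P(module 3 first) = λ_3/Σλ = 0.0355/0.1206 ≈ 0.2944.

0.2944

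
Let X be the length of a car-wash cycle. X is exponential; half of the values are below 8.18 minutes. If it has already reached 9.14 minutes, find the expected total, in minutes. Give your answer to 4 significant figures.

For an exponential, median = ln(2)/λ, so λ = ln 2 / 8.18 = 0.0847368 per minute.
By memorylessness, E[X | X > 9.14] = 9.14 + 1/λ = 9.14 + 11.8012 = 20.9412 minutes.

20.94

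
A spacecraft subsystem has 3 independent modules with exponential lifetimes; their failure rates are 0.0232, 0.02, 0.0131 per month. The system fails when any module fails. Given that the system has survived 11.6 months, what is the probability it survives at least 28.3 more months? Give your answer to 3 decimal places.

0.203

Time to first failure ~ Exp(Σλ) with Σλ = 0.0563.
By memorylessness, P(T > 11.6+28.3 | T > 11.6) = P(T > 28.3) = e^(−0.0563·28.3) ≈ 0.203.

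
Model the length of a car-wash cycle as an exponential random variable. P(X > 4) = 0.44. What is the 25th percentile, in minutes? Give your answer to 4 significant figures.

1.402

e^(−λ·4) = 0.44 ⇒ λ = −ln(0.44)/4 = 0.205245.
25th percentile: 1 − e^(−λt) = 0.25, t = −ln(0.75)/λ = 1.40165 minutes.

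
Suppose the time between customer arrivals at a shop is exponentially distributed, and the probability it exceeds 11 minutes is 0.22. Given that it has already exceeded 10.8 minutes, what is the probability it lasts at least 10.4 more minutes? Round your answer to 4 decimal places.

0.2389

From e^(−λ·11) = 0.22, λ = −ln(0.22)/11 = 0.137648.
Memoryless: P(X > 10.8+10.4 | X > 10.8) = P(X > 10.4) = e^(−0.137648·10.4) ≈ 0.2389.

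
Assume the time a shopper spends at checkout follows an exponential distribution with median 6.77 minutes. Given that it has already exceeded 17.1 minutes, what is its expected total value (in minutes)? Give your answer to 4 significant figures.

26.87

For an exponential, median = ln(2)/λ, so λ = ln 2 / 6.77 = 0.102385 per minute.
By memorylessness, E[X | X > 17.1] = 17.1 + 1/λ = 17.1 + 9.76705 = 26.867 minutes.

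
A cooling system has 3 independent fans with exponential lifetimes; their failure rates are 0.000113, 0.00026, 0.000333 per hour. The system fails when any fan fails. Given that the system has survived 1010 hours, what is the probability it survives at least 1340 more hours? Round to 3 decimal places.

0.388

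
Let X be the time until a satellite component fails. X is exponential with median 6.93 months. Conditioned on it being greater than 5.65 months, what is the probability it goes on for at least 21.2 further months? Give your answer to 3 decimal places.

0.120

For an exponential, median = ln(2)/λ, so λ = ln 2 / 6.93 = 0.100021 per month.
P(X > s+t | X > s) = e^(−λ(s+t))/e^(−λs) = e^(−λt), independent of s = 5.65.
P(X > 21.2) = e^(−2.1205) ≈ 0.120.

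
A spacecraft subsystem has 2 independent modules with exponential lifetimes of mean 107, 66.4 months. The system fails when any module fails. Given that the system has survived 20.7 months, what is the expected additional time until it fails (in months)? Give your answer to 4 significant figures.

40.97

First-failure rate Σλ = 1/107 + 1/66.4 = 0.024406.
By memorylessness the expected residual is 1/Σλ = 40.9735 months, regardless of the 20.7 already elapsed.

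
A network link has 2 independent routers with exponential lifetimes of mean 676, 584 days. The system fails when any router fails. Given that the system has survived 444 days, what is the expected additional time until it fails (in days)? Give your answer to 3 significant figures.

First-failure rate Σλ = 1/676 + 1/584 = 0.00319162.
By memorylessness the expected residual is 1/Σλ = 313.321 days, regardless of the 444 already elapsed.

313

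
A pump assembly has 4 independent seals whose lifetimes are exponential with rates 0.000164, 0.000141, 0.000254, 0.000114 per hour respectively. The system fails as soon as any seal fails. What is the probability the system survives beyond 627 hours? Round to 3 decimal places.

The time to first failure is exponential with rate Σλ = 0.000164 + 0.000141 + 0.000254 + 0.000114 = 0.000673.
P(min > 627) = e^(−0.000673·627) = e^(−0.42197) ≈ 0.656.

0.656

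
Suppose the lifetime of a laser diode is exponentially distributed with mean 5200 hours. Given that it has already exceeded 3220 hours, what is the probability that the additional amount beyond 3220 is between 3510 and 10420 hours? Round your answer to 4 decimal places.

The rate is λ = 1/5200 = 0.000192308 per hour.
Memoryless: the residual past 3220 is again Exp(λ).
P(3510 < residual < 10420) = e^(−λ·3510) − e^(−λ·10420) = 0.50916 − 0.13482 ≈ 0.3743.

0.3743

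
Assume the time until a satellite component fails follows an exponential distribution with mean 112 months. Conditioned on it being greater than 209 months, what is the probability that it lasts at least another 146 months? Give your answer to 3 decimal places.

0.272

The rate is λ = 1/112 = 0.00892857 per month.
The exponential is memoryless, so the remaining time is again Exp(λ): the condition X > 209 is irrelevant.
P(X > 146) = e^(−1.3036) ≈ 0.272.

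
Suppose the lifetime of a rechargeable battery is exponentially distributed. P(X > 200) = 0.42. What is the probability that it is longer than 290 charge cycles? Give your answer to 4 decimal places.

0.2843

e^(−λ·200) = 0.42 ⇒ λ = −ln(0.42)/200 = 0.0043375.
P(X > 290) = e^(−0.0043375·290) = e^(−1.2579) ≈ 0.2843.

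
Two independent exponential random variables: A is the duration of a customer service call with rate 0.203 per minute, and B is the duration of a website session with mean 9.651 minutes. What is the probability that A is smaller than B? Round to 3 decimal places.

0.662

λ_1 = 0.203, λ_2 = 1/9.651 = 0.103616.
For independent exponentials, P(A < B) = λ_1/(λ_1+λ_2) = 0.203/0.306616 ≈ 0.662.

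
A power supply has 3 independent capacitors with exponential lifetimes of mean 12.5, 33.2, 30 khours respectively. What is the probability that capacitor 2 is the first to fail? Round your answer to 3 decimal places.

0.210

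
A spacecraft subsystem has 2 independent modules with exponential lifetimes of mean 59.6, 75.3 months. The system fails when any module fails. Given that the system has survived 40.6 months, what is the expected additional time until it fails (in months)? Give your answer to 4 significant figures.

First-failure rate Σλ = 1/59.6 + 1/75.3 = 0.0300587.
By memorylessness the expected residual is 1/Σλ = 33.2682 months, regardless of the 40.6 already elapsed.

33.27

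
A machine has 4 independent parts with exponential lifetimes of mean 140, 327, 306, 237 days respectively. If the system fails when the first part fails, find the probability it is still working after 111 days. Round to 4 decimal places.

The first failure time is exponential with rate Σλ_i = 1/140 + 1/327 + 1/306 + 1/237 = 0.0176883 per day.
P(min > 111) = e^(−0.0176883·111) = e^(−1.9634) ≈ 0.1404.

0.1404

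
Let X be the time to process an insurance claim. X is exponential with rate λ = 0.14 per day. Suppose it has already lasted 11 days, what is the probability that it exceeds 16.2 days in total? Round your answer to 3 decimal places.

0.483

By the memoryless property, P(X > 11+5.2 | X > 11) = P(X > 5.2).
P(X > 5.2) = e^(−0.728) ≈ 0.483.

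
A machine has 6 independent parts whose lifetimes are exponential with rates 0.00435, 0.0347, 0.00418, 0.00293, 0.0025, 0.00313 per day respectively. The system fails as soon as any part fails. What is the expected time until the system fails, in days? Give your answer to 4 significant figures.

The time to first failure is exponential with rate Σλ = 0.00435 + 0.0347 + 0.00418 + 0.00293 + 0.0025 + 0.00313 = 0.05179.
E[min] = 1/Σλ = 1/0.05179 = 19.3087 days.

19.31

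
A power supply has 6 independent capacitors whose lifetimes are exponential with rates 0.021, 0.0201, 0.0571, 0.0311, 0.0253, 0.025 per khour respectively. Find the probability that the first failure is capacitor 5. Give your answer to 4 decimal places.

The time to first failure is exponential with rate Σλ = 0.021 + 0.0201 + 0.0571 + 0.0311 + 0.0253 + 0.025 = 0.1796.
P(capacitor 5 first) = λ_5/Σλ = 0.0253/0.1796 ≈ 0.1409.

0.1409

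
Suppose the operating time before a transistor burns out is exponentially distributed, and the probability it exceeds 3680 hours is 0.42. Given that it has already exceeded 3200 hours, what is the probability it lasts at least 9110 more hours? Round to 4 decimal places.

0.1168

From e^(−λ·3680) = 0.42, λ = −ln(0.42)/3680 = 0.000235734.
Memoryless: P(X > 3200+9110 | X > 3200) = P(X > 9110) = e^(−0.000235734·9110) ≈ 0.1168.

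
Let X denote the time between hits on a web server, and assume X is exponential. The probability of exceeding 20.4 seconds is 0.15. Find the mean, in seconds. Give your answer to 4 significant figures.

e^(−λ·20.4) = 0.15 ⇒ λ = −ln(0.15)/20.4 = 0.0929961.
Mean = 1/λ = 10.7531 seconds.

10.75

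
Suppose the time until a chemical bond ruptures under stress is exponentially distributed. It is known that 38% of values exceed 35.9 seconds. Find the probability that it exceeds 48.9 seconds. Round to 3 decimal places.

0.268

e^(−λ·35.9) = 0.38 ⇒ λ = −ln(0.38)/35.9 = 0.0269522.
P(X > 48.9) = e^(−0.0269522·48.9) = e^(−1.318) ≈ 0.268.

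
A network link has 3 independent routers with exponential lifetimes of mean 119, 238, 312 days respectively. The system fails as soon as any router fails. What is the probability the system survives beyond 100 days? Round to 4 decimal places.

0.2058

The first failure time is exponential with rate Σλ_i = 1/119 + 1/238 + 1/312 = 0.0158102 per day.
P(min > 100) = e^(−0.0158102·100) = e^(−1.581) ≈ 0.2058.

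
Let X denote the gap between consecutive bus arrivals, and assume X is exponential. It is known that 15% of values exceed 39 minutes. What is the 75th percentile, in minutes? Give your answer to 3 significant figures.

28.5

e^(−λ·39) = 0.15 ⇒ λ = −ln(0.15)/39 = 0.0486441.
75th percentile: 1 − e^(−λt) = 0.75, t = −ln(0.25)/λ = 28.4987 minutes.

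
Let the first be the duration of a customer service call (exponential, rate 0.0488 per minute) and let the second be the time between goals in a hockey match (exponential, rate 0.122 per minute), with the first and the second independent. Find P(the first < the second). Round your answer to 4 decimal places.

0.2857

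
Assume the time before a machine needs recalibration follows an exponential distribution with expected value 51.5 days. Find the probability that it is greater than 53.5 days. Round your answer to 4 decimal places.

The rate is λ = 1/51.5 = 0.0194175 per day.
P(X > 53.5) = e^(−λ·53.5) = e^(−1.0388) ≈ 0.3539.

0.3539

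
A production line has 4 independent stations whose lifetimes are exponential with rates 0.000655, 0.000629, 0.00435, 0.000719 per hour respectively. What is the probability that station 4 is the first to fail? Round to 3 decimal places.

0.113

The time to first failure is exponential with rate Σλ = 0.000655 + 0.000629 + 0.00435 + 0.000719 = 0.006353.
P(station 4 first) = λ_4/Σλ = 0.000719/0.006353 ≈ 0.113.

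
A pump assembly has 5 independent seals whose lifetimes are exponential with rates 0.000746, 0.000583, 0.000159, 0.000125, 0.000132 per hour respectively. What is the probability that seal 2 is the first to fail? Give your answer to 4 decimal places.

The time to first failure is exponential with rate Σλ = 0.000746 + 0.000583 + 0.000159 + 0.000125 + 0.000132 = 0.001745.
P(seal 2 first) = λ_2/Σλ = 0.000583/0.001745 ≈ 0.3341.

0.3341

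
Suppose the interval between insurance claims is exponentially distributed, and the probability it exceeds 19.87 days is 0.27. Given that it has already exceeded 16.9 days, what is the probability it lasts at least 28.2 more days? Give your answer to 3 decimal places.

From e^(−λ·19.87) = 0.27, λ = −ln(0.27)/19.87 = 0.065895.
Memoryless: P(X > 16.9+28.2 | X > 16.9) = P(X > 28.2) = e^(−0.065895·28.2) ≈ 0.156.

0.156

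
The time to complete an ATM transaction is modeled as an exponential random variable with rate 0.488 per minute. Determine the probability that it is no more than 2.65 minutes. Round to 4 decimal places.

P(X ≤ 2.65) = 1 − e^(−λ·2.65) = 1 − e^(−1.2932) ≈ 0.7256.

0.7256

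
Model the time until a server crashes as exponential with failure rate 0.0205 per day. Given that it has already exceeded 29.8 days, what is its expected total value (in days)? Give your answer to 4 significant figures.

By memorylessness, E[X | X > 29.8] = 29.8 + 1/λ = 29.8 + 48.7805 = 78.5805 days.

78.58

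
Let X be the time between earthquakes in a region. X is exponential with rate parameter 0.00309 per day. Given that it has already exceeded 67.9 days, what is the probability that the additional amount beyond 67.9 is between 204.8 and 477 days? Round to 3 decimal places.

0.302

Memoryless: the residual past 67.9 is again Exp(λ).
P(204.8 < residual < 477) = e^(−λ·204.8) − e^(−λ·477) = 0.53109 − 0.22902 ≈ 0.302.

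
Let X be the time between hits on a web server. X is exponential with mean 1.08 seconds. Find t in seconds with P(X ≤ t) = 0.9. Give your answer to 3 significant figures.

The rate is λ = 1/1.08 = 0.925926 per second.
Set 1 − e^(−λt) = 0.9, so t = −ln(0.1)/λ = 2.3026/0.925926 ≈ 2.48679 seconds.

2.49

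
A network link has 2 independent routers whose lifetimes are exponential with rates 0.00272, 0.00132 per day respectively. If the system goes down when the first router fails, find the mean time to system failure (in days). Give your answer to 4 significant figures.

247.5

The time to first failure is exponential with rate Σλ = 0.00272 + 0.00132 = 0.00404.
E[min] = 1/Σλ = 1/0.00404 = 247.525 days.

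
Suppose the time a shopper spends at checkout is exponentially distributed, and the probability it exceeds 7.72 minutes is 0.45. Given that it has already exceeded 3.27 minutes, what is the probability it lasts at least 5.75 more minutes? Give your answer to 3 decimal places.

From e^(−λ·7.72) = 0.45, λ = −ln(0.45)/7.72 = 0.103434.
Memoryless: P(X > 3.27+5.75 | X > 3.27) = P(X > 5.75) = e^(−0.103434·5.75) ≈ 0.552.

0.552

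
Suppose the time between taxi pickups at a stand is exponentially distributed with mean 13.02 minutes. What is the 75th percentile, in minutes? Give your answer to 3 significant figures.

The rate is λ = 1/13.02 = 0.0768049 per minute.
Set 1 − e^(−λt) = 0.75, so t = −ln(0.25)/λ = 1.3863/0.0768049 ≈ 18.0496 minutes.

18.0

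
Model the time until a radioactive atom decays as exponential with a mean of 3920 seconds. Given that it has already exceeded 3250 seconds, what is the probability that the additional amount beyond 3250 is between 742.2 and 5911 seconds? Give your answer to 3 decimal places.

0.606

The rate is λ = 1/3920 = 0.000255102 per second.
Memoryless: the residual past 3250 is again Exp(λ).
P(742.2 < residual < 5911) = e^(−λ·742.2) − e^(−λ·5911) = 0.82751 − 0.22137 ≈ 0.606.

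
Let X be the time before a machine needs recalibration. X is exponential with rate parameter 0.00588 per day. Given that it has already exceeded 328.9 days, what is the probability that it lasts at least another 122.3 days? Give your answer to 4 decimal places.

0.4872

The exponential is memoryless, so the remaining time is again Exp(λ): the condition X > 328.9 is irrelevant.
P(X > 122.3) = e^(−0.71912) ≈ 0.4872.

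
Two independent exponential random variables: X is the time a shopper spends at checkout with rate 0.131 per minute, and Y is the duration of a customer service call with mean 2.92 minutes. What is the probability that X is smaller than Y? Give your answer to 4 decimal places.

0.2767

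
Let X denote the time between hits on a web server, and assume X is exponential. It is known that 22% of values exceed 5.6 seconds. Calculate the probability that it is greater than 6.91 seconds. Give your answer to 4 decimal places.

e^(−λ·5.6) = 0.22 ⇒ λ = −ln(0.22)/5.6 = 0.27038.
P(X > 6.91) = e^(−0.27038·6.91) = e^(−1.8683) ≈ 0.1544.

0.1544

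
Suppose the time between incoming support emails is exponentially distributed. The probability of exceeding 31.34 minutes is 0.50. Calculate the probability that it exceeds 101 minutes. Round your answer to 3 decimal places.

0.107

e^(−λ·31.34) = 0.50 ⇒ λ = −ln(0.50)/31.34 = 0.022117.
P(X > 101) = e^(−0.022117·101) = e^(−2.2338) ≈ 0.107.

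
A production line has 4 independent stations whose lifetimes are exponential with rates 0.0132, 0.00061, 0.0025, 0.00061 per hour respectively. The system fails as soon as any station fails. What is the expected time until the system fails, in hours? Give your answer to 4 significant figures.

The time to first failure is exponential with rate Σλ = 0.0132 + 0.00061 + 0.0025 + 0.00061 = 0.01692.
E[min] = 1/Σλ = 1/0.01692 = 59.1017 hours.

59.10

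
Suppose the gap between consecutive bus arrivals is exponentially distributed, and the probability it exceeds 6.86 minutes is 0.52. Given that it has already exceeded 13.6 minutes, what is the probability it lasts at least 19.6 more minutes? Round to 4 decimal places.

From e^(−λ·6.86) = 0.52, λ = −ln(0.52)/6.86 = 0.0953246.
Memoryless: P(X > 13.6+19.6 | X > 13.6) = P(X > 19.6) = e^(−0.0953246·19.6) ≈ 0.1544.

0.1544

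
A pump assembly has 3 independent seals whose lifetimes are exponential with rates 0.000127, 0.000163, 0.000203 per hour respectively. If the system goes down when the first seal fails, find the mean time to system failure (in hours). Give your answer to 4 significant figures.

2028

The time to first failure is exponential with rate Σλ = 0.000127 + 0.000163 + 0.000203 = 0.000493.
E[min] = 1/Σλ = 1/0.000493 = 2028.4 hours.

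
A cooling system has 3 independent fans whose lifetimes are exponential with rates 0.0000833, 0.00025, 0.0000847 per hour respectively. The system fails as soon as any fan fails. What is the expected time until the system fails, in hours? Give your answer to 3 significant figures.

The time to first failure is exponential with rate Σλ = 0.0000833 + 0.00025 + 0.0000847 = 0.000418.
E[min] = 1/Σλ = 1/0.000418 = 2392.34 hours.

2390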